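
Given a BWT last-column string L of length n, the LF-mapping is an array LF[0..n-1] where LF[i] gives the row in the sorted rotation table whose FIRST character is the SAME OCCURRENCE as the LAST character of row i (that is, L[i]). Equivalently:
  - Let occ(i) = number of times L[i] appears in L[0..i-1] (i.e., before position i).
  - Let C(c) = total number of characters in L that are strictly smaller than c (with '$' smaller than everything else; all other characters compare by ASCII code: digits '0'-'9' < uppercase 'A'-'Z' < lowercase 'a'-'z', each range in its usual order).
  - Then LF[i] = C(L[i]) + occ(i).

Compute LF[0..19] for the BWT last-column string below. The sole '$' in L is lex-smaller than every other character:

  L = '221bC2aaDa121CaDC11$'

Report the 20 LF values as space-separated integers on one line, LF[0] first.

Answer: 6 7 1 19 10 8 15 16 13 17 2 9 3 11 18 14 12 4 5 0

Derivation:
Char counts: '$':1, '1':5, '2':4, 'C':3, 'D':2, 'a':4, 'b':1
C (first-col start): C('$')=0, C('1')=1, C('2')=6, C('C')=10, C('D')=13, C('a')=15, C('b')=19
L[0]='2': occ=0, LF[0]=C('2')+0=6+0=6
L[1]='2': occ=1, LF[1]=C('2')+1=6+1=7
L[2]='1': occ=0, LF[2]=C('1')+0=1+0=1
L[3]='b': occ=0, LF[3]=C('b')+0=19+0=19
L[4]='C': occ=0, LF[4]=C('C')+0=10+0=10
L[5]='2': occ=2, LF[5]=C('2')+2=6+2=8
L[6]='a': occ=0, LF[6]=C('a')+0=15+0=15
L[7]='a': occ=1, LF[7]=C('a')+1=15+1=16
L[8]='D': occ=0, LF[8]=C('D')+0=13+0=13
L[9]='a': occ=2, LF[9]=C('a')+2=15+2=17
L[10]='1': occ=1, LF[10]=C('1')+1=1+1=2
L[11]='2': occ=3, LF[11]=C('2')+3=6+3=9
L[12]='1': occ=2, LF[12]=C('1')+2=1+2=3
L[13]='C': occ=1, LF[13]=C('C')+1=10+1=11
L[14]='a': occ=3, LF[14]=C('a')+3=15+3=18
L[15]='D': occ=1, LF[15]=C('D')+1=13+1=14
L[16]='C': occ=2, LF[16]=C('C')+2=10+2=12
L[17]='1': occ=3, LF[17]=C('1')+3=1+3=4
L[18]='1': occ=4, LF[18]=C('1')+4=1+4=5
L[19]='$': occ=0, LF[19]=C('$')+0=0+0=0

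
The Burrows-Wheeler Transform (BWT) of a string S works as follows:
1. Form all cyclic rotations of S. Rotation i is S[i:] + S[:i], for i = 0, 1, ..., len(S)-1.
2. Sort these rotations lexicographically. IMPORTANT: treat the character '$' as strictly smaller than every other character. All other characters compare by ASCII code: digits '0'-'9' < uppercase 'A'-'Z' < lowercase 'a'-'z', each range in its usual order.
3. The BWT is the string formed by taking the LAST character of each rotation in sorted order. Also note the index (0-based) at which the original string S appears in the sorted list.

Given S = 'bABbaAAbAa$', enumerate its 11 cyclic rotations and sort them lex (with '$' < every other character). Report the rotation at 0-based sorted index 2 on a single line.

Answer: ABbaAAbAa$b

Derivation:
All 11 rotations (rotation i = S[i:]+S[:i]):
  rot[0] = bABbaAAbAa$
  rot[1] = ABbaAAbAa$b
  rot[2] = BbaAAbAa$bA
  rot[3] = baAAbAa$bAB
  rot[4] = aAAbAa$bABb
  rot[5] = AAbAa$bABba
  rot[6] = AbAa$bABbaA
  rot[7] = bAa$bABbaAA
  rot[8] = Aa$bABbaAAb
  rot[9] = a$bABbaAAbA
  rot[10] = $bABbaAAbAa
Sorted (with $ < everything):
  sorted[0] = $bABbaAAbAa
  sorted[1] = AAbAa$bABba
  sorted[2] = ABbaAAbAa$b
  sorted[3] = Aa$bABbaAAb
  sorted[4] = AbAa$bABbaA
  sorted[5] = BbaAAbAa$bA
  sorted[6] = a$bABbaAAbA
  sorted[7] = aAAbAa$bABb
  sorted[8] = bABbaAAbAa$
  sorted[9] = bAa$bABbaAA
  sorted[10] = baAAbAa$bAB
sorted[2] = ABbaAAbAa$b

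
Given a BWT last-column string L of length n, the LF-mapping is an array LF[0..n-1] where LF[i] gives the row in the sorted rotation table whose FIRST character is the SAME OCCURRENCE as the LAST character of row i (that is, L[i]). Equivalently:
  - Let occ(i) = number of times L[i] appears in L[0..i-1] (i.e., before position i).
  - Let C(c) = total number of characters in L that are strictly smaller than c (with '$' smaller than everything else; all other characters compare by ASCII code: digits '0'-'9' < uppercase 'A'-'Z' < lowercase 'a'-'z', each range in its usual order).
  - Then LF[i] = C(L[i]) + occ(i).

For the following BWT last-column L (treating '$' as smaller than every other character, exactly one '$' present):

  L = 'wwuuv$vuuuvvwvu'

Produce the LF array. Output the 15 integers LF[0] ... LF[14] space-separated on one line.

Char counts: '$':1, 'u':6, 'v':5, 'w':3
C (first-col start): C('$')=0, C('u')=1, C('v')=7, C('w')=12
L[0]='w': occ=0, LF[0]=C('w')+0=12+0=12
L[1]='w': occ=1, LF[1]=C('w')+1=12+1=13
L[2]='u': occ=0, LF[2]=C('u')+0=1+0=1
L[3]='u': occ=1, LF[3]=C('u')+1=1+1=2
L[4]='v': occ=0, LF[4]=C('v')+0=7+0=7
L[5]='$': occ=0, LF[5]=C('$')+0=0+0=0
L[6]='v': occ=1, LF[6]=C('v')+1=7+1=8
L[7]='u': occ=2, LF[7]=C('u')+2=1+2=3
L[8]='u': occ=3, LF[8]=C('u')+3=1+3=4
L[9]='u': occ=4, LF[9]=C('u')+4=1+4=5
L[10]='v': occ=2, LF[10]=C('v')+2=7+2=9
L[11]='v': occ=3, LF[11]=C('v')+3=7+3=10
L[12]='w': occ=2, LF[12]=C('w')+2=12+2=14
L[13]='v': occ=4, LF[13]=C('v')+4=7+4=11
L[14]='u': occ=5, LF[14]=C('u')+5=1+5=6

Answer: 12 13 1 2 7 0 8 3 4 5 9 10 14 11 6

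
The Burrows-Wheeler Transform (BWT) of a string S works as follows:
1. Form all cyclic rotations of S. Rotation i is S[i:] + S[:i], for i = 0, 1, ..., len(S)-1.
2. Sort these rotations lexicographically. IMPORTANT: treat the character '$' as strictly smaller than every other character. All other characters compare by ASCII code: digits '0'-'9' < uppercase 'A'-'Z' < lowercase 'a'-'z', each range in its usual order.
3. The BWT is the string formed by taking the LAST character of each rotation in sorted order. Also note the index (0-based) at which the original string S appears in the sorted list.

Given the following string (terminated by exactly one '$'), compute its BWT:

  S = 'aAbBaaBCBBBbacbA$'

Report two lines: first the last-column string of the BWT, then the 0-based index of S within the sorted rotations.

All 17 rotations (rotation i = S[i:]+S[:i]):
  rot[0] = aAbBaaBCBBBbacbA$
  rot[1] = AbBaaBCBBBbacbA$a
  rot[2] = bBaaBCBBBbacbA$aA
  rot[3] = BaaBCBBBbacbA$aAb
  rot[4] = aaBCBBBbacbA$aAbB
  rot[5] = aBCBBBbacbA$aAbBa
  rot[6] = BCBBBbacbA$aAbBaa
  rot[7] = CBBBbacbA$aAbBaaB
  rot[8] = BBBbacbA$aAbBaaBC
  rot[9] = BBbacbA$aAbBaaBCB
  rot[10] = BbacbA$aAbBaaBCBB
  rot[11] = bacbA$aAbBaaBCBBB
  rot[12] = acbA$aAbBaaBCBBBb
  rot[13] = cbA$aAbBaaBCBBBba
  rot[14] = bA$aAbBaaBCBBBbac
  rot[15] = A$aAbBaaBCBBBbacb
  rot[16] = $aAbBaaBCBBBbacbA
Sorted (with $ < everything):
  sorted[0] = $aAbBaaBCBBBbacbA  (last char: 'A')
  sorted[1] = A$aAbBaaBCBBBbacb  (last char: 'b')
  sorted[2] = AbBaaBCBBBbacbA$a  (last char: 'a')
  sorted[3] = BBBbacbA$aAbBaaBC  (last char: 'C')
  sorted[4] = BBbacbA$aAbBaaBCB  (last char: 'B')
  sorted[5] = BCBBBbacbA$aAbBaa  (last char: 'a')
  sorted[6] = BaaBCBBBbacbA$aAb  (last char: 'b')
  sorted[7] = BbacbA$aAbBaaBCBB  (last char: 'B')
  sorted[8] = CBBBbacbA$aAbBaaB  (last char: 'B')
  sorted[9] = aAbBaaBCBBBbacbA$  (last char: '$')
  sorted[10] = aBCBBBbacbA$aAbBa  (last char: 'a')
  sorted[11] = aaBCBBBbacbA$aAbB  (last char: 'B')
  sorted[12] = acbA$aAbBaaBCBBBb  (last char: 'b')
  sorted[13] = bA$aAbBaaBCBBBbac  (last char: 'c')
  sorted[14] = bBaaBCBBBbacbA$aA  (last char: 'A')
  sorted[15] = bacbA$aAbBaaBCBBB  (last char: 'B')
  sorted[16] = cbA$aAbBaaBCBBBba  (last char: 'a')
Last column: AbaCBabBB$aBbcABa
Original string S is at sorted index 9

Answer: AbaCBabBB$aBbcABa
9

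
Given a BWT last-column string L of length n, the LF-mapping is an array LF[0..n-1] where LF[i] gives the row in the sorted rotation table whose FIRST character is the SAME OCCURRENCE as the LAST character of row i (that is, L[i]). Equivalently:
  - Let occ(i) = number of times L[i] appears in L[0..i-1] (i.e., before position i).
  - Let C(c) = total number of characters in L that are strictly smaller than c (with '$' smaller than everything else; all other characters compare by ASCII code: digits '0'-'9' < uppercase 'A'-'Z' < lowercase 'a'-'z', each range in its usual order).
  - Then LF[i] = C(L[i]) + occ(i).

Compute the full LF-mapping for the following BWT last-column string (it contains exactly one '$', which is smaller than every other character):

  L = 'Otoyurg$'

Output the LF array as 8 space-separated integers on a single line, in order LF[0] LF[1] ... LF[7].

Char counts: '$':1, 'O':1, 'g':1, 'o':1, 'r':1, 't':1, 'u':1, 'y':1
C (first-col start): C('$')=0, C('O')=1, C('g')=2, C('o')=3, C('r')=4, C('t')=5, C('u')=6, C('y')=7
L[0]='O': occ=0, LF[0]=C('O')+0=1+0=1
L[1]='t': occ=0, LF[1]=C('t')+0=5+0=5
L[2]='o': occ=0, LF[2]=C('o')+0=3+0=3
L[3]='y': occ=0, LF[3]=C('y')+0=7+0=7
L[4]='u': occ=0, LF[4]=C('u')+0=6+0=6
L[5]='r': occ=0, LF[5]=C('r')+0=4+0=4
L[6]='g': occ=0, LF[6]=C('g')+0=2+0=2
L[7]='$': occ=0, LF[7]=C('$')+0=0+0=0

Answer: 1 5 3 7 6 4 2 0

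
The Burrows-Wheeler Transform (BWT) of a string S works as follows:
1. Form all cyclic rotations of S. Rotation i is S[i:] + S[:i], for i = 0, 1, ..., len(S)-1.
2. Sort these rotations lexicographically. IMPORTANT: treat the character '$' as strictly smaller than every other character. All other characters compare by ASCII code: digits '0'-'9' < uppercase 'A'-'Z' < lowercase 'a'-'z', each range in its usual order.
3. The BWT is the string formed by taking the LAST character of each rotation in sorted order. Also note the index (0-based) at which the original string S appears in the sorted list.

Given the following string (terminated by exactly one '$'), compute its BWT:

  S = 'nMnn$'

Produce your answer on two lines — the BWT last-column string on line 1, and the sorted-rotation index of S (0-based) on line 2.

Answer: nnn$M
3

Derivation:
All 5 rotations (rotation i = S[i:]+S[:i]):
  rot[0] = nMnn$
  rot[1] = Mnn$n
  rot[2] = nn$nM
  rot[3] = n$nMn
  rot[4] = $nMnn
Sorted (with $ < everything):
  sorted[0] = $nMnn  (last char: 'n')
  sorted[1] = Mnn$n  (last char: 'n')
  sorted[2] = n$nMn  (last char: 'n')
  sorted[3] = nMnn$  (last char: '$')
  sorted[4] = nn$nM  (last char: 'M')
Last column: nnn$M
Original string S is at sorted index 3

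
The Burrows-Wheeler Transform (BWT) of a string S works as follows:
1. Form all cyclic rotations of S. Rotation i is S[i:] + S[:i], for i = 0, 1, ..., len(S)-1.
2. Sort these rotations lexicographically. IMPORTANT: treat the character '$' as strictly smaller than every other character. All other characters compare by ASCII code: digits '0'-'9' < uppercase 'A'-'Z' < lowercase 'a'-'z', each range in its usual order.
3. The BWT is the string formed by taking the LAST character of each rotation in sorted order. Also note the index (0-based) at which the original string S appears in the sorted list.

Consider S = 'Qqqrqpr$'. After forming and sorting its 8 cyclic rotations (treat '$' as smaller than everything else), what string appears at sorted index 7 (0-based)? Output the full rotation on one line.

All 8 rotations (rotation i = S[i:]+S[:i]):
  rot[0] = Qqqrqpr$
  rot[1] = qqrqpr$Q
  rot[2] = qrqpr$Qq
  rot[3] = rqpr$Qqq
  rot[4] = qpr$Qqqr
  rot[5] = pr$Qqqrq
  rot[6] = r$Qqqrqp
  rot[7] = $Qqqrqpr
Sorted (with $ < everything):
  sorted[0] = $Qqqrqpr
  sorted[1] = Qqqrqpr$
  sorted[2] = pr$Qqqrq
  sorted[3] = qpr$Qqqr
  sorted[4] = qqrqpr$Q
  sorted[5] = qrqpr$Qq
  sorted[6] = r$Qqqrqp
  sorted[7] = rqpr$Qqq
sorted[7] = rqpr$Qqq

Answer: rqpr$Qqq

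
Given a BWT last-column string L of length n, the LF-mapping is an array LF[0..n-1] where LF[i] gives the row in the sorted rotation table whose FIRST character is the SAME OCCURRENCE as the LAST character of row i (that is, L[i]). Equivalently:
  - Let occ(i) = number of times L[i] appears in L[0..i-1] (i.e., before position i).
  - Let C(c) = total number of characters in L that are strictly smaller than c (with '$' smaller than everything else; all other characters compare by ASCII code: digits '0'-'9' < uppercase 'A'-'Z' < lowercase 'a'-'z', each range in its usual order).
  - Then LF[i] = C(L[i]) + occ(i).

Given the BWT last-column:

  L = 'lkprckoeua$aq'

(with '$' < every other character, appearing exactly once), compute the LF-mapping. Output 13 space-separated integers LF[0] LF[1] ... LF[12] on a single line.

Char counts: '$':1, 'a':2, 'c':1, 'e':1, 'k':2, 'l':1, 'o':1, 'p':1, 'q':1, 'r':1, 'u':1
C (first-col start): C('$')=0, C('a')=1, C('c')=3, C('e')=4, C('k')=5, C('l')=7, C('o')=8, C('p')=9, C('q')=10, C('r')=11, C('u')=12
L[0]='l': occ=0, LF[0]=C('l')+0=7+0=7
L[1]='k': occ=0, LF[1]=C('k')+0=5+0=5
L[2]='p': occ=0, LF[2]=C('p')+0=9+0=9
L[3]='r': occ=0, LF[3]=C('r')+0=11+0=11
L[4]='c': occ=0, LF[4]=C('c')+0=3+0=3
L[5]='k': occ=1, LF[5]=C('k')+1=5+1=6
L[6]='o': occ=0, LF[6]=C('o')+0=8+0=8
L[7]='e': occ=0, LF[7]=C('e')+0=4+0=4
L[8]='u': occ=0, LF[8]=C('u')+0=12+0=12
L[9]='a': occ=0, LF[9]=C('a')+0=1+0=1
L[10]='$': occ=0, LF[10]=C('$')+0=0+0=0
L[11]='a': occ=1, LF[11]=C('a')+1=1+1=2
L[12]='q': occ=0, LF[12]=C('q')+0=10+0=10

Answer: 7 5 9 11 3 6 8 4 12 1 0 2 10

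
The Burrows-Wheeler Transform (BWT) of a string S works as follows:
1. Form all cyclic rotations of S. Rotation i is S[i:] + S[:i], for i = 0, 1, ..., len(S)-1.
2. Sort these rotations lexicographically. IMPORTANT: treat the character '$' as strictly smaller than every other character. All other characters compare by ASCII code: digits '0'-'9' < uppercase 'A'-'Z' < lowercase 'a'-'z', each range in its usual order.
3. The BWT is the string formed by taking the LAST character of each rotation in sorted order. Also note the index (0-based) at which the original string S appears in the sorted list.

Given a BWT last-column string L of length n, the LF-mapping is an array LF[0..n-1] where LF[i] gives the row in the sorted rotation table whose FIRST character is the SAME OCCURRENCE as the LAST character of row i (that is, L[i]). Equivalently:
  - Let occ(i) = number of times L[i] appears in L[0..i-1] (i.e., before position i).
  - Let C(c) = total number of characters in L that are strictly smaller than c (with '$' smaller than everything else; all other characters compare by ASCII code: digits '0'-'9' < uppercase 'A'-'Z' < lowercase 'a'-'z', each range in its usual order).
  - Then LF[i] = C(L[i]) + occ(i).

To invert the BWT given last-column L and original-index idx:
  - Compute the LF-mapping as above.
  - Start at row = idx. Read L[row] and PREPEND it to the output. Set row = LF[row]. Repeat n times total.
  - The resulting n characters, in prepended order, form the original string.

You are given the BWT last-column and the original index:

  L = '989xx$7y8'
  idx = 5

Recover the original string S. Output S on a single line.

Answer: 987x8yx9$

Derivation:
LF mapping: 4 2 5 6 7 0 1 8 3
Walk LF starting at row 5, prepending L[row]:
  step 1: row=5, L[5]='$', prepend. Next row=LF[5]=0
  step 2: row=0, L[0]='9', prepend. Next row=LF[0]=4
  step 3: row=4, L[4]='x', prepend. Next row=LF[4]=7
  step 4: row=7, L[7]='y', prepend. Next row=LF[7]=8
  step 5: row=8, L[8]='8', prepend. Next row=LF[8]=3
  step 6: row=3, L[3]='x', prepend. Next row=LF[3]=6
  step 7: row=6, L[6]='7', prepend. Next row=LF[6]=1
  step 8: row=1, L[1]='8', prepend. Next row=LF[1]=2
  step 9: row=2, L[2]='9', prepend. Next row=LF[2]=5
Reversed output: 987x8yx9$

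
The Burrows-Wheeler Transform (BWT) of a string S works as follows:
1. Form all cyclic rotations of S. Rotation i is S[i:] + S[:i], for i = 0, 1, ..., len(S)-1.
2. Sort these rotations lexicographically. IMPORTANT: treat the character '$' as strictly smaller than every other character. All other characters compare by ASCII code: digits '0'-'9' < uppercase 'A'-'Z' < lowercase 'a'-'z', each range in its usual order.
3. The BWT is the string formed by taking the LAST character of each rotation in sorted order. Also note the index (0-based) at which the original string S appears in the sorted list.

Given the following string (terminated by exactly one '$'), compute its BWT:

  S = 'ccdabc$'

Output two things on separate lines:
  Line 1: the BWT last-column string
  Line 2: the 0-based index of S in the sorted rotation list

Answer: cdab$cc
4

Derivation:
All 7 rotations (rotation i = S[i:]+S[:i]):
  rot[0] = ccdabc$
  rot[1] = cdabc$c
  rot[2] = dabc$cc
  rot[3] = abc$ccd
  rot[4] = bc$ccda
  rot[5] = c$ccdab
  rot[6] = $ccdabc
Sorted (with $ < everything):
  sorted[0] = $ccdabc  (last char: 'c')
  sorted[1] = abc$ccd  (last char: 'd')
  sorted[2] = bc$ccda  (last char: 'a')
  sorted[3] = c$ccdab  (last char: 'b')
  sorted[4] = ccdabc$  (last char: '$')
  sorted[5] = cdabc$c  (last char: 'c')
  sorted[6] = dabc$cc  (last char: 'c')
Last column: cdab$cc
Original string S is at sorted index 4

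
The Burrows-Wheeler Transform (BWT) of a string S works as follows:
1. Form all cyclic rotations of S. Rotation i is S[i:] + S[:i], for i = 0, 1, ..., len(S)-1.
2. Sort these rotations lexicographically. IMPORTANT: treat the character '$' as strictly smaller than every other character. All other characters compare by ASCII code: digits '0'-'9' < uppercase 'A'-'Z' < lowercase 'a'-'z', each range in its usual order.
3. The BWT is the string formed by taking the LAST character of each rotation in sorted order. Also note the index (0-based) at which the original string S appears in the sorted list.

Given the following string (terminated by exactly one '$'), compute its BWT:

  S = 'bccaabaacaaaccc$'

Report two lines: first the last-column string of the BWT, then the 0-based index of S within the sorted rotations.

All 16 rotations (rotation i = S[i:]+S[:i]):
  rot[0] = bccaabaacaaaccc$
  rot[1] = ccaabaacaaaccc$b
  rot[2] = caabaacaaaccc$bc
  rot[3] = aabaacaaaccc$bcc
  rot[4] = abaacaaaccc$bcca
  rot[5] = baacaaaccc$bccaa
  rot[6] = aacaaaccc$bccaab
  rot[7] = acaaaccc$bccaaba
  rot[8] = caaaccc$bccaabaa
  rot[9] = aaaccc$bccaabaac
  rot[10] = aaccc$bccaabaaca
  rot[11] = accc$bccaabaacaa
  rot[12] = ccc$bccaabaacaaa
  rot[13] = cc$bccaabaacaaac
  rot[14] = c$bccaabaacaaacc
  rot[15] = $bccaabaacaaaccc
Sorted (with $ < everything):
  sorted[0] = $bccaabaacaaaccc  (last char: 'c')
  sorted[1] = aaaccc$bccaabaac  (last char: 'c')
  sorted[2] = aabaacaaaccc$bcc  (last char: 'c')
  sorted[3] = aacaaaccc$bccaab  (last char: 'b')
  sorted[4] = aaccc$bccaabaaca  (last char: 'a')
  sorted[5] = abaacaaaccc$bcca  (last char: 'a')
  sorted[6] = acaaaccc$bccaaba  (last char: 'a')
  sorted[7] = accc$bccaabaacaa  (last char: 'a')
  sorted[8] = baacaaaccc$bccaa  (last char: 'a')
  sorted[9] = bccaabaacaaaccc$  (last char: '$')
  sorted[10] = c$bccaabaacaaacc  (last char: 'c')
  sorted[11] = caaaccc$bccaabaa  (last char: 'a')
  sorted[12] = caabaacaaaccc$bc  (last char: 'c')
  sorted[13] = cc$bccaabaacaaac  (last char: 'c')
  sorted[14] = ccaabaacaaaccc$b  (last char: 'b')
  sorted[15] = ccc$bccaabaacaaa  (last char: 'a')
Last column: cccbaaaaa$caccba
Original string S is at sorted index 9

Answer: cccbaaaaa$caccba
9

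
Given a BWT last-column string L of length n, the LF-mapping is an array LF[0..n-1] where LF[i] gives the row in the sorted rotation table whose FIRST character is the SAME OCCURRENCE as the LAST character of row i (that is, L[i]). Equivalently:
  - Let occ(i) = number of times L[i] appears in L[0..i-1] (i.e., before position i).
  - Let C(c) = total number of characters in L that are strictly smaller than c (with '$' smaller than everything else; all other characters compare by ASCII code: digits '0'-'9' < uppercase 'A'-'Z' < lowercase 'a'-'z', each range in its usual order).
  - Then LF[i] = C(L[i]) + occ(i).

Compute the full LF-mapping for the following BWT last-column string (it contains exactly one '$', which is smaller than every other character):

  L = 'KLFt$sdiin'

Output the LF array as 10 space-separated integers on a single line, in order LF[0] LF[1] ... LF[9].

Char counts: '$':1, 'F':1, 'K':1, 'L':1, 'd':1, 'i':2, 'n':1, 's':1, 't':1
C (first-col start): C('$')=0, C('F')=1, C('K')=2, C('L')=3, C('d')=4, C('i')=5, C('n')=7, C('s')=8, C('t')=9
L[0]='K': occ=0, LF[0]=C('K')+0=2+0=2
L[1]='L': occ=0, LF[1]=C('L')+0=3+0=3
L[2]='F': occ=0, LF[2]=C('F')+0=1+0=1
L[3]='t': occ=0, LF[3]=C('t')+0=9+0=9
L[4]='$': occ=0, LF[4]=C('$')+0=0+0=0
L[5]='s': occ=0, LF[5]=C('s')+0=8+0=8
L[6]='d': occ=0, LF[6]=C('d')+0=4+0=4
L[7]='i': occ=0, LF[7]=C('i')+0=5+0=5
L[8]='i': occ=1, LF[8]=C('i')+1=5+1=6
L[9]='n': occ=0, LF[9]=C('n')+0=7+0=7

Answer: 2 3 1 9 0 8 4 5 6 7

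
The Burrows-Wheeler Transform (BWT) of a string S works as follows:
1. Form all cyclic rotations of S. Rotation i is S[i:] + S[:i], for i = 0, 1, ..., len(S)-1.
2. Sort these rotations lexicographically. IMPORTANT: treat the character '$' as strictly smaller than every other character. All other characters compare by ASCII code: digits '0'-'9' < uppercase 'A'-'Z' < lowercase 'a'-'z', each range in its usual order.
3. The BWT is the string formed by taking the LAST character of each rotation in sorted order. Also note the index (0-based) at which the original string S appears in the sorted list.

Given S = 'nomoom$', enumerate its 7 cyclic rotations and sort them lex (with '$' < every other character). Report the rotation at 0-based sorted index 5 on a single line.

All 7 rotations (rotation i = S[i:]+S[:i]):
  rot[0] = nomoom$
  rot[1] = omoom$n
  rot[2] = moom$no
  rot[3] = oom$nom
  rot[4] = om$nomo
  rot[5] = m$nomoo
  rot[6] = $nomoom
Sorted (with $ < everything):
  sorted[0] = $nomoom
  sorted[1] = m$nomoo
  sorted[2] = moom$no
  sorted[3] = nomoom$
  sorted[4] = om$nomo
  sorted[5] = omoom$n
  sorted[6] = oom$nom
sorted[5] = omoom$n

Answer: omoom$n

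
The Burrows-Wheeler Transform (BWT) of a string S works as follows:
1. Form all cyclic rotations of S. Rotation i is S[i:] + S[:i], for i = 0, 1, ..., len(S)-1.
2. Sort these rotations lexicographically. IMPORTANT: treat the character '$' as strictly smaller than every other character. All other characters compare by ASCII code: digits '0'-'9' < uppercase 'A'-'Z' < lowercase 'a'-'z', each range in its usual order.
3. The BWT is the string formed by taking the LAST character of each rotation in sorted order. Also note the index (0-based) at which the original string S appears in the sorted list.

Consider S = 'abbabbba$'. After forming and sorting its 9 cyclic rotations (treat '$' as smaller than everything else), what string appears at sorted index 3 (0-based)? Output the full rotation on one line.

All 9 rotations (rotation i = S[i:]+S[:i]):
  rot[0] = abbabbba$
  rot[1] = bbabbba$a
  rot[2] = babbba$ab
  rot[3] = abbba$abb
  rot[4] = bbba$abba
  rot[5] = bba$abbab
  rot[6] = ba$abbabb
  rot[7] = a$abbabbb
  rot[8] = $abbabbba
Sorted (with $ < everything):
  sorted[0] = $abbabbba
  sorted[1] = a$abbabbb
  sorted[2] = abbabbba$
  sorted[3] = abbba$abb
  sorted[4] = ba$abbabb
  sorted[5] = babbba$ab
  sorted[6] = bba$abbab
  sorted[7] = bbabbba$a
  sorted[8] = bbba$abba
sorted[3] = abbba$abb

Answer: abbba$abb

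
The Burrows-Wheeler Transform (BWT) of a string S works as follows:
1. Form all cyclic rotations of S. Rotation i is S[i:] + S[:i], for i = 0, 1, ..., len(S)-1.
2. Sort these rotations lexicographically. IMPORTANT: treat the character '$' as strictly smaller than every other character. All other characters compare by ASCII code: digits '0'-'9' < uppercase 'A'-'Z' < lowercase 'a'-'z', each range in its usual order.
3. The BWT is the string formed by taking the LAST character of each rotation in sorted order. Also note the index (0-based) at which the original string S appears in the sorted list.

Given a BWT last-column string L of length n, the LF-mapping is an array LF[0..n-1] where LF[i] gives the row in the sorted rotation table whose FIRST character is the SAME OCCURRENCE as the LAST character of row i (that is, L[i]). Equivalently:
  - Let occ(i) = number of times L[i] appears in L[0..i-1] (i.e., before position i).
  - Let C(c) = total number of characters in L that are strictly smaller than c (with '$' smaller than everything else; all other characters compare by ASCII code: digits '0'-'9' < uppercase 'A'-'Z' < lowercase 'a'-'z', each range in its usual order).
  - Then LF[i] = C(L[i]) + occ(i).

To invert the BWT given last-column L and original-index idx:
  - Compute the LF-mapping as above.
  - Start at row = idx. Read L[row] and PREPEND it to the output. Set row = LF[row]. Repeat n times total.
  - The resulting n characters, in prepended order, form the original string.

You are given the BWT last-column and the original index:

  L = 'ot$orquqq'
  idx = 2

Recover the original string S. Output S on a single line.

Answer: oqqurqto$

Derivation:
LF mapping: 1 7 0 2 6 3 8 4 5
Walk LF starting at row 2, prepending L[row]:
  step 1: row=2, L[2]='$', prepend. Next row=LF[2]=0
  step 2: row=0, L[0]='o', prepend. Next row=LF[0]=1
  step 3: row=1, L[1]='t', prepend. Next row=LF[1]=7
  step 4: row=7, L[7]='q', prepend. Next row=LF[7]=4
  step 5: row=4, L[4]='r', prepend. Next row=LF[4]=6
  step 6: row=6, L[6]='u', prepend. Next row=LF[6]=8
  step 7: row=8, L[8]='q', prepend. Next row=LF[8]=5
  step 8: row=5, L[5]='q', prepend. Next row=LF[5]=3
  step 9: row=3, L[3]='o', prepend. Next row=LF[3]=2
Reversed output: oqqurqto$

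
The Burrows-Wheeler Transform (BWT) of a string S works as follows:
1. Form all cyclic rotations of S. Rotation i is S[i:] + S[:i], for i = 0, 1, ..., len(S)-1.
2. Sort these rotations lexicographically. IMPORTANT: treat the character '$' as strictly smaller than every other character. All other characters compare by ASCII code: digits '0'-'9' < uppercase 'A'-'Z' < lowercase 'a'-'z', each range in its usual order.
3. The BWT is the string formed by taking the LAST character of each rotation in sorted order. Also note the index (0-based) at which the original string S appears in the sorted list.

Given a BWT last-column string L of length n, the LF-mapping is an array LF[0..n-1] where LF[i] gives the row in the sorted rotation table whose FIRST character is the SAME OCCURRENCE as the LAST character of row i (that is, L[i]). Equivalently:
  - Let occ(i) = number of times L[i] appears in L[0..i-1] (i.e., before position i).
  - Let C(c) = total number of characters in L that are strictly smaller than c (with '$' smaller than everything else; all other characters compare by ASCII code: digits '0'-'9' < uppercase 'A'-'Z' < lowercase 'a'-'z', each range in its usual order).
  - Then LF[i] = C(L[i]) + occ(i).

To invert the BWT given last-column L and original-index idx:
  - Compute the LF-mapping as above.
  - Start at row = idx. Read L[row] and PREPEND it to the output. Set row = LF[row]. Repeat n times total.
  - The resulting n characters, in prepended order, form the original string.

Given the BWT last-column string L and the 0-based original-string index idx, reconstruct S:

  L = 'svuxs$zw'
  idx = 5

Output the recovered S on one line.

LF mapping: 1 4 3 6 2 0 7 5
Walk LF starting at row 5, prepending L[row]:
  step 1: row=5, L[5]='$', prepend. Next row=LF[5]=0
  step 2: row=0, L[0]='s', prepend. Next row=LF[0]=1
  step 3: row=1, L[1]='v', prepend. Next row=LF[1]=4
  step 4: row=4, L[4]='s', prepend. Next row=LF[4]=2
  step 5: row=2, L[2]='u', prepend. Next row=LF[2]=3
  step 6: row=3, L[3]='x', prepend. Next row=LF[3]=6
  step 7: row=6, L[6]='z', prepend. Next row=LF[6]=7
  step 8: row=7, L[7]='w', prepend. Next row=LF[7]=5
Reversed output: wzxusvs$

Answer: wzxusvs$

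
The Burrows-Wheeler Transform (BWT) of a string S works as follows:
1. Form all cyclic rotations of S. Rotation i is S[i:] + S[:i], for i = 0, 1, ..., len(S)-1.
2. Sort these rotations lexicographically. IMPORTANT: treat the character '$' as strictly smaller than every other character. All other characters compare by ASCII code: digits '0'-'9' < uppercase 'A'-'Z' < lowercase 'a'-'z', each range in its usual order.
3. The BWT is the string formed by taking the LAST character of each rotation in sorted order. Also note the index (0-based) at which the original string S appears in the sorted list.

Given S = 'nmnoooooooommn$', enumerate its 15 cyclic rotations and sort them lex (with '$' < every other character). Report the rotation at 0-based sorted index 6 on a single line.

All 15 rotations (rotation i = S[i:]+S[:i]):
  rot[0] = nmnoooooooommn$
  rot[1] = mnoooooooommn$n
  rot[2] = noooooooommn$nm
  rot[3] = oooooooommn$nmn
  rot[4] = ooooooommn$nmno
  rot[5] = oooooommn$nmnoo
  rot[6] = ooooommn$nmnooo
  rot[7] = oooommn$nmnoooo
  rot[8] = ooommn$nmnooooo
  rot[9] = oommn$nmnoooooo
  rot[10] = ommn$nmnooooooo
  rot[11] = mmn$nmnoooooooo
  rot[12] = mn$nmnoooooooom
  rot[13] = n$nmnoooooooomm
  rot[14] = $nmnoooooooommn
Sorted (with $ < everything):
  sorted[0] = $nmnoooooooommn
  sorted[1] = mmn$nmnoooooooo
  sorted[2] = mn$nmnoooooooom
  sorted[3] = mnoooooooommn$n
  sorted[4] = n$nmnoooooooomm
  sorted[5] = nmnoooooooommn$
  sorted[6] = noooooooommn$nm
  sorted[7] = ommn$nmnooooooo
  sorted[8] = oommn$nmnoooooo
  sorted[9] = ooommn$nmnooooo
  sorted[10] = oooommn$nmnoooo
  sorted[11] = ooooommn$nmnooo
  sorted[12] = oooooommn$nmnoo
  sorted[13] = ooooooommn$nmno
  sorted[14] = oooooooommn$nmn
sorted[6] = noooooooommn$nm

Answer: noooooooommn$nm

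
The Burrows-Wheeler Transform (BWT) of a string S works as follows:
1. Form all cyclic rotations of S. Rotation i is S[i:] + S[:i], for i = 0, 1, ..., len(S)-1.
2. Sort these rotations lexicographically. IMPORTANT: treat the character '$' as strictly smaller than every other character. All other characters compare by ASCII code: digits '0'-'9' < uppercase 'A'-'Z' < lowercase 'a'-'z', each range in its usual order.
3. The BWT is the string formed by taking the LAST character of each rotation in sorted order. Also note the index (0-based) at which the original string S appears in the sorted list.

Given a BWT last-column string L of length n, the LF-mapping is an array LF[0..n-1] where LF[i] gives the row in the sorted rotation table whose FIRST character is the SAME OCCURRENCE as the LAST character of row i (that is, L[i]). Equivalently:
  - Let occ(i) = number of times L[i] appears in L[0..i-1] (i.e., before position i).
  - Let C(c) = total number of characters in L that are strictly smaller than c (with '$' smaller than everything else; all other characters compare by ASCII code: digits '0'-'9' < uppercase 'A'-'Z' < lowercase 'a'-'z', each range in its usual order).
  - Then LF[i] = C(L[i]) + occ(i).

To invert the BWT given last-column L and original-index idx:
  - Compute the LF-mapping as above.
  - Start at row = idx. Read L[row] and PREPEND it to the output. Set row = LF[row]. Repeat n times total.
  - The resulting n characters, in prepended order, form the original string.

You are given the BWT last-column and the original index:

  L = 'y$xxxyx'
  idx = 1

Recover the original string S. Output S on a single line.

Answer: xxxxyy$

Derivation:
LF mapping: 5 0 1 2 3 6 4
Walk LF starting at row 1, prepending L[row]:
  step 1: row=1, L[1]='$', prepend. Next row=LF[1]=0
  step 2: row=0, L[0]='y', prepend. Next row=LF[0]=5
  step 3: row=5, L[5]='y', prepend. Next row=LF[5]=6
  step 4: row=6, L[6]='x', prepend. Next row=LF[6]=4
  step 5: row=4, L[4]='x', prepend. Next row=LF[4]=3
  step 6: row=3, L[3]='x', prepend. Next row=LF[3]=2
  step 7: row=2, L[2]='x', prepend. Next row=LF[2]=1
Reversed output: xxxxyy$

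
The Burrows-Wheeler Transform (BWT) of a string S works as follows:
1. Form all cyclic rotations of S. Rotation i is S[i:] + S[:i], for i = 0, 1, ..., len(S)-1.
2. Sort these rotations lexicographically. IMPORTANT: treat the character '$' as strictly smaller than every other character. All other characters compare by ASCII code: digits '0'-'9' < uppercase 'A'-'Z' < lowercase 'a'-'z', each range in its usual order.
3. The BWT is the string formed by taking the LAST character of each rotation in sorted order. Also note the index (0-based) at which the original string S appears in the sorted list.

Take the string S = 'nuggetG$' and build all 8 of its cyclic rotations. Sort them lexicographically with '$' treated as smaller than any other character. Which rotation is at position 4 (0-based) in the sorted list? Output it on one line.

All 8 rotations (rotation i = S[i:]+S[:i]):
  rot[0] = nuggetG$
  rot[1] = uggetG$n
  rot[2] = ggetG$nu
  rot[3] = getG$nug
  rot[4] = etG$nugg
  rot[5] = tG$nugge
  rot[6] = G$nugget
  rot[7] = $nuggetG
Sorted (with $ < everything):
  sorted[0] = $nuggetG
  sorted[1] = G$nugget
  sorted[2] = etG$nugg
  sorted[3] = getG$nug
  sorted[4] = ggetG$nu
  sorted[5] = nuggetG$
  sorted[6] = tG$nugge
  sorted[7] = uggetG$n
sorted[4] = ggetG$nu

Answer: ggetG$nu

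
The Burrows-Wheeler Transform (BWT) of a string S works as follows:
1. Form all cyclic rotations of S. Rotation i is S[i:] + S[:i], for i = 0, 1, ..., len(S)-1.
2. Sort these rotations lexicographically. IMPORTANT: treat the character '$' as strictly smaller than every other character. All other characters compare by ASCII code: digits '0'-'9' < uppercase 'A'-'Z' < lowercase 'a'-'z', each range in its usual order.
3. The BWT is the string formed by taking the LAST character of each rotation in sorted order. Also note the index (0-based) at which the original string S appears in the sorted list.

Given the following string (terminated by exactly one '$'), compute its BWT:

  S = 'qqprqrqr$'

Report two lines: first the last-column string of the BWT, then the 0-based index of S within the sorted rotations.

Answer: rqq$rrqqp
3

Derivation:
All 9 rotations (rotation i = S[i:]+S[:i]):
  rot[0] = qqprqrqr$
  rot[1] = qprqrqr$q
  rot[2] = prqrqr$qq
  rot[3] = rqrqr$qqp
  rot[4] = qrqr$qqpr
  rot[5] = rqr$qqprq
  rot[6] = qr$qqprqr
  rot[7] = r$qqprqrq
  rot[8] = $qqprqrqr
Sorted (with $ < everything):
  sorted[0] = $qqprqrqr  (last char: 'r')
  sorted[1] = prqrqr$qq  (last char: 'q')
  sorted[2] = qprqrqr$q  (last char: 'q')
  sorted[3] = qqprqrqr$  (last char: '$')
  sorted[4] = qr$qqprqr  (last char: 'r')
  sorted[5] = qrqr$qqpr  (last char: 'r')
  sorted[6] = r$qqprqrq  (last char: 'q')
  sorted[7] = rqr$qqprq  (last char: 'q')
  sorted[8] = rqrqr$qqp  (last char: 'p')
Last column: rqq$rrqqp
Original string S is at sorted index 3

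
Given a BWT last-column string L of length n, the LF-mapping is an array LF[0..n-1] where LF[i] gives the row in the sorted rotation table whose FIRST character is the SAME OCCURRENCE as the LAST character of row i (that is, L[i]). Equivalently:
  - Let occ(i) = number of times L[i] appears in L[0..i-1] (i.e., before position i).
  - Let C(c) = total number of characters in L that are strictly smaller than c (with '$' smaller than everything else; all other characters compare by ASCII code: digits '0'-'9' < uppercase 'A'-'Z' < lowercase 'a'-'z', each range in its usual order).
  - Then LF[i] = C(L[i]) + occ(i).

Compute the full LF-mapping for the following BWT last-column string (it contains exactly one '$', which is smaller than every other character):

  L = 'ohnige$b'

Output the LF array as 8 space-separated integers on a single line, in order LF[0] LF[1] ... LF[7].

Char counts: '$':1, 'b':1, 'e':1, 'g':1, 'h':1, 'i':1, 'n':1, 'o':1
C (first-col start): C('$')=0, C('b')=1, C('e')=2, C('g')=3, C('h')=4, C('i')=5, C('n')=6, C('o')=7
L[0]='o': occ=0, LF[0]=C('o')+0=7+0=7
L[1]='h': occ=0, LF[1]=C('h')+0=4+0=4
L[2]='n': occ=0, LF[2]=C('n')+0=6+0=6
L[3]='i': occ=0, LF[3]=C('i')+0=5+0=5
L[4]='g': occ=0, LF[4]=C('g')+0=3+0=3
L[5]='e': occ=0, LF[5]=C('e')+0=2+0=2
L[6]='$': occ=0, LF[6]=C('$')+0=0+0=0
L[7]='b': occ=0, LF[7]=C('b')+0=1+0=1

Answer: 7 4 6 5 3 2 0 1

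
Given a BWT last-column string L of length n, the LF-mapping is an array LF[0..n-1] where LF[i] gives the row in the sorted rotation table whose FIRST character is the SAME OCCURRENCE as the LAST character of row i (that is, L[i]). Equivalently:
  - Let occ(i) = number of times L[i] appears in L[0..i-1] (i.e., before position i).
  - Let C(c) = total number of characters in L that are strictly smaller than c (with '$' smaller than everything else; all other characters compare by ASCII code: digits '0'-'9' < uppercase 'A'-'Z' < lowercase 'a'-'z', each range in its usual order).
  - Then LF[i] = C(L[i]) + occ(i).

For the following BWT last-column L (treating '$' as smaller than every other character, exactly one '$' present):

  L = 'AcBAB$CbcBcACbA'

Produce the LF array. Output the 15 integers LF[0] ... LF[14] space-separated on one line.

Answer: 1 12 5 2 6 0 8 10 13 7 14 3 9 11 4

Derivation:
Char counts: '$':1, 'A':4, 'B':3, 'C':2, 'b':2, 'c':3
C (first-col start): C('$')=0, C('A')=1, C('B')=5, C('C')=8, C('b')=10, C('c')=12
L[0]='A': occ=0, LF[0]=C('A')+0=1+0=1
L[1]='c': occ=0, LF[1]=C('c')+0=12+0=12
L[2]='B': occ=0, LF[2]=C('B')+0=5+0=5
L[3]='A': occ=1, LF[3]=C('A')+1=1+1=2
L[4]='B': occ=1, LF[4]=C('B')+1=5+1=6
L[5]='$': occ=0, LF[5]=C('$')+0=0+0=0
L[6]='C': occ=0, LF[6]=C('C')+0=8+0=8
L[7]='b': occ=0, LF[7]=C('b')+0=10+0=10
L[8]='c': occ=1, LF[8]=C('c')+1=12+1=13
L[9]='B': occ=2, LF[9]=C('B')+2=5+2=7
L[10]='c': occ=2, LF[10]=C('c')+2=12+2=14
L[11]='A': occ=2, LF[11]=C('A')+2=1+2=3
L[12]='C': occ=1, LF[12]=C('C')+1=8+1=9
L[13]='b': occ=1, LF[13]=C('b')+1=10+1=11
L[14]='A': occ=3, LF[14]=C('A')+3=1+3=4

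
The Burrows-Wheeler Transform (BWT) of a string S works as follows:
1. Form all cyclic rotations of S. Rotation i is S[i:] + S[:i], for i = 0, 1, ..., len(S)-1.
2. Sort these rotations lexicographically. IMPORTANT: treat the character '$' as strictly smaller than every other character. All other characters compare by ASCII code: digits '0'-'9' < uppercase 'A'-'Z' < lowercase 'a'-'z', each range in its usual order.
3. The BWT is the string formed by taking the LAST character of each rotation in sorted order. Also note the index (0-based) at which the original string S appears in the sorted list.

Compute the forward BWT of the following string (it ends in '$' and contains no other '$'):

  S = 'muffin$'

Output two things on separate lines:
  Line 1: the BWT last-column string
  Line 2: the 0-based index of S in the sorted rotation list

All 7 rotations (rotation i = S[i:]+S[:i]):
  rot[0] = muffin$
  rot[1] = uffin$m
  rot[2] = ffin$mu
  rot[3] = fin$muf
  rot[4] = in$muff
  rot[5] = n$muffi
  rot[6] = $muffin
Sorted (with $ < everything):
  sorted[0] = $muffin  (last char: 'n')
  sorted[1] = ffin$mu  (last char: 'u')
  sorted[2] = fin$muf  (last char: 'f')
  sorted[3] = in$muff  (last char: 'f')
  sorted[4] = muffin$  (last char: '$')
  sorted[5] = n$muffi  (last char: 'i')
  sorted[6] = uffin$m  (last char: 'm')
Last column: nuff$im
Original string S is at sorted index 4

Answer: nuff$im
4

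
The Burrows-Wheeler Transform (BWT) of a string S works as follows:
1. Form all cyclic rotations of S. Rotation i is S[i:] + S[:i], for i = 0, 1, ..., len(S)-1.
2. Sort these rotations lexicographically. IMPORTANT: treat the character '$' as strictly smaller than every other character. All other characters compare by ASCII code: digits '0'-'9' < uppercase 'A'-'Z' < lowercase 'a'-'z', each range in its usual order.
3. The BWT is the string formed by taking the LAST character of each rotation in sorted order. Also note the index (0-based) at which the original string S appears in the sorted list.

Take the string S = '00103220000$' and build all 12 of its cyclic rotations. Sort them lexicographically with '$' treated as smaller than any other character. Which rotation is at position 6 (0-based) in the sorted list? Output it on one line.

All 12 rotations (rotation i = S[i:]+S[:i]):
  rot[0] = 00103220000$
  rot[1] = 0103220000$0
  rot[2] = 103220000$00
  rot[3] = 03220000$001
  rot[4] = 3220000$0010
  rot[5] = 220000$00103
  rot[6] = 20000$001032
  rot[7] = 0000$0010322
  rot[8] = 000$00103220
  rot[9] = 00$001032200
  rot[10] = 0$0010322000
  rot[11] = $00103220000
Sorted (with $ < everything):
  sorted[0] = $00103220000
  sorted[1] = 0$0010322000
  sorted[2] = 00$001032200
  sorted[3] = 000$00103220
  sorted[4] = 0000$0010322
  sorted[5] = 00103220000$
  sorted[6] = 0103220000$0
  sorted[7] = 03220000$001
  sorted[8] = 103220000$00
  sorted[9] = 20000$001032
  sorted[10] = 220000$00103
  sorted[11] = 3220000$0010
sorted[6] = 0103220000$0

Answer: 0103220000$0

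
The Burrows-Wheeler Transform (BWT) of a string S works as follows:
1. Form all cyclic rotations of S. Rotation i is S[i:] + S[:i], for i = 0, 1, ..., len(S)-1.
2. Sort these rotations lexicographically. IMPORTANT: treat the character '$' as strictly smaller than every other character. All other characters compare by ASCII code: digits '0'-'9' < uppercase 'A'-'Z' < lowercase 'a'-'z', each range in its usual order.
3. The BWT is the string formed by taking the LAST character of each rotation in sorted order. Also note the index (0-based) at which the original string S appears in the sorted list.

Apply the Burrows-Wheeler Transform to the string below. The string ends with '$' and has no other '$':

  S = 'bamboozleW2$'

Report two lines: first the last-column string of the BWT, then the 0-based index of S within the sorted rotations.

Answer: 2Web$mlzaboo
4

Derivation:
All 12 rotations (rotation i = S[i:]+S[:i]):
  rot[0] = bamboozleW2$
  rot[1] = amboozleW2$b
  rot[2] = mboozleW2$ba
  rot[3] = boozleW2$bam
  rot[4] = oozleW2$bamb
  rot[5] = ozleW2$bambo
  rot[6] = zleW2$bamboo
  rot[7] = leW2$bambooz
  rot[8] = eW2$bamboozl
  rot[9] = W2$bamboozle
  rot[10] = 2$bamboozleW
  rot[11] = $bamboozleW2
Sorted (with $ < everything):
  sorted[0] = $bamboozleW2  (last char: '2')
  sorted[1] = 2$bamboozleW  (last char: 'W')
  sorted[2] = W2$bamboozle  (last char: 'e')
  sorted[3] = amboozleW2$b  (last char: 'b')
  sorted[4] = bamboozleW2$  (last char: '$')
  sorted[5] = boozleW2$bam  (last char: 'm')
  sorted[6] = eW2$bamboozl  (last char: 'l')
  sorted[7] = leW2$bambooz  (last char: 'z')
  sorted[8] = mboozleW2$ba  (last char: 'a')
  sorted[9] = oozleW2$bamb  (last char: 'b')
  sorted[10] = ozleW2$bambo  (last char: 'o')
  sorted[11] = zleW2$bamboo  (last char: 'o')
Last column: 2Web$mlzaboo
Original string S is at sorted index 4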